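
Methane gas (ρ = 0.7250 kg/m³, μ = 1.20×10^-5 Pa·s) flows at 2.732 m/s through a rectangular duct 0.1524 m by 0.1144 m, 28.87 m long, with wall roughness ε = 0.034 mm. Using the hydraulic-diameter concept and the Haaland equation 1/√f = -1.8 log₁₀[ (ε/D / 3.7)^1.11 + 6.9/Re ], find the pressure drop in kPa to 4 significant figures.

ΔP ≈ 0.01538 kPa

Hydraulic diameter D_h = 4A/P = 4·(0.1524·0.1144)/(2·(0.1524+0.1144)) = 0.06974/0.5336 = 0.1307 m.
Re = ρVD_h/μ = 0.725·2.732·0.1307/1.2e-05 = 2.157e+04.
ε/D_h = 3.4e-05/0.1307 = 0.00026; Haaland gives 1/√f = -1.8 log₁₀[2.46e-05+0.00032] = 6.233, so f = 0.02574.
ΔP = f(L/D_h)(ρV²/2) = 0.02574·28.87/0.1307·2.706 = 15.38 Pa.
ΔP = 0.01538 kPa.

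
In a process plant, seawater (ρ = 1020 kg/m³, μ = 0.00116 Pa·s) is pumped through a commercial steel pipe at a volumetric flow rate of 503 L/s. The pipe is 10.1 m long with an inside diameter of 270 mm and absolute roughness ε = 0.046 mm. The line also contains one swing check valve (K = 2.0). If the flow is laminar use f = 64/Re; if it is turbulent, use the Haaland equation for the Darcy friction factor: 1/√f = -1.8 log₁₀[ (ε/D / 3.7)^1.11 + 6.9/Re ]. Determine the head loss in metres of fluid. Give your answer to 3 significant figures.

Q = 503 L/s = 503/1000 = 0.503 m³/s.
Cross-sectional area A = πD²/4 = π(0.27)²/4 = 0.05726 m²; mean velocity V = Q/A = 0.503/0.05726 = 8.785 m/s.
Reynolds number Re = ρVD/μ = 1020 · 8.785 · 0.27 / 0.00116 = 2.086e+06.
Re > 4000 → turbulent. Relative roughness ε/D = 4.6e-05/0.27 = 0.00017. Haaland: 1/√f = -1.8 log₁₀[(0.00017/3.7)^1.11 + 6.9/2.086e+06] = -1.8 log₁₀[1.54e-05 + 3.31e-06] = 8.512, so f = 0.0138.
Total minor-loss coefficient ΣK = 1·2 = 2.
ΔP = [f·L/D + ΣK]·(ρV²/2) = [0.0138·10.1/0.27 + 2]·(1020·8.785²/2) = [0.5162 + 2]·3.936e+04 = 9.904e+04 Pa.
Head loss h_f = ΔP/(ρg) = 9.904e+04/(1020·9.81) = 9.90 m.

h_f ≈ 9.90 m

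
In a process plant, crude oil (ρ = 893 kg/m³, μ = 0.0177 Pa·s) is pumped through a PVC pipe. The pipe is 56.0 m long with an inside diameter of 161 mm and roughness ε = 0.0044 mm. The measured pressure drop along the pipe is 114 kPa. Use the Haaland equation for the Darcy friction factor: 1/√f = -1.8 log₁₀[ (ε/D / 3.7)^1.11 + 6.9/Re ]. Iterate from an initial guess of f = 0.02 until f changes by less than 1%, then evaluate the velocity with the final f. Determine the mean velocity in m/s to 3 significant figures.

V ≈ 5.92 m/s

Rearranging Darcy-Weisbach: V = √(2·ΔP·D/(f·L·ρ)). With ε/D = 4.4e-06/0.161 = 2.73e-05, iterate starting from f = 0.02:
  f = 0.02 → V = √(2·1.14e+05·0.161/(0.02·56·893)) = 6.058 m/s; Re = ρVD/μ = 4.921e+04; f → 0.02085
  f = 0.02085 → V = 5.933 m/s; Re = 4.819e+04; f → 0.02095
Converged (Δf/f < 1%). With the final f = 0.02095: V = √(2·1.14e+05·0.161/(0.02095·56·893)) = 5.919 m/s.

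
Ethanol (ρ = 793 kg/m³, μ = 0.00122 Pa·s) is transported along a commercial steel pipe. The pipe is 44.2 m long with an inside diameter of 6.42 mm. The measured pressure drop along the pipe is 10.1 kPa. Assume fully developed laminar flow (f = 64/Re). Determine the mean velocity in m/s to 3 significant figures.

V ≈ 0.241 m/s

For laminar flow, f = 64/Re with Re = ρVD/μ, so Darcy-Weisbach reduces to ΔP = 32μLV/D². Solving for V: V = ΔP·D²/(32μL) = 1.01e+04·(0.00642)²/(32·0.00122·44.2) = 0.2412 m/s.
Check: Re = ρVD/μ = 793·0.2412·0.00642/0.00122 = 1007 < 2300, so the laminar assumption holds.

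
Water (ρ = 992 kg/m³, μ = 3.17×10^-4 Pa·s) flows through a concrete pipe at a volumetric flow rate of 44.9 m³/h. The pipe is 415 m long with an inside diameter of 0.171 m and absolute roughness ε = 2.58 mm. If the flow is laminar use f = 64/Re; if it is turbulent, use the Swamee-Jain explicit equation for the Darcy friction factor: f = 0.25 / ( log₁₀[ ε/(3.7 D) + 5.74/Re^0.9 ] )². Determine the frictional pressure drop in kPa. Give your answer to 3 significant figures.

ΔP ≈ 15.6 kPa

Q = 44.9 m³/h = 44.9/3600 = 0.01247 m³/s.
Cross-sectional area A = πD²/4 = π(0.171)²/4 = 0.02297 m²; mean velocity V = Q/A = 0.01247/0.02297 = 0.5431 m/s.
Reynolds number Re = ρVD/μ = 992 · 0.5431 · 0.171 / 0.000317 = 2.906e+05.
Re > 4000 → turbulent. Relative roughness ε/D = 0.00258/0.171 = 0.0151. Swamee-Jain: f = 0.25/(log₁₀[0.0151/3.7 + 5.74/2.906e+05^0.9])² = 0.25/(log₁₀[0.00408 + 6.95e-05])² = 0.25/(-2.382)² = 0.04405.
Darcy-Weisbach: ΔP = f(L/D)(ρV²/2) = 0.04405·(415/0.171)·(992·0.5431²/2) = 0.04405·2427·146.3 = 1.564e+04 Pa.
ΔP = 1.564e+04 Pa = 15.6 kPa.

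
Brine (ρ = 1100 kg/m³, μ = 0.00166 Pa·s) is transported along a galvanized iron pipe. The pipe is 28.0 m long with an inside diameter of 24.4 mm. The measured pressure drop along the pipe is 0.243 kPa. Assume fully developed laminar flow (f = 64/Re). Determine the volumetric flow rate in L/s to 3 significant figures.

For laminar flow, f = 64/Re with Re = ρVD/μ, so Darcy-Weisbach reduces to ΔP = 32μLV/D². Solving for V: V = ΔP·D²/(32μL) = 243·(0.0244)²/(32·0.00166·28) = 0.09727 m/s.
Check: Re = ρVD/μ = 1100·0.09727·0.0244/0.00166 = 1573 < 2300, so the laminar assumption holds.
Q = V·A = 0.09727·(π/4·0.0244²) = 4.548e-05 m³/s = 0.0455 L/s.

Q ≈ 0.0455 L/s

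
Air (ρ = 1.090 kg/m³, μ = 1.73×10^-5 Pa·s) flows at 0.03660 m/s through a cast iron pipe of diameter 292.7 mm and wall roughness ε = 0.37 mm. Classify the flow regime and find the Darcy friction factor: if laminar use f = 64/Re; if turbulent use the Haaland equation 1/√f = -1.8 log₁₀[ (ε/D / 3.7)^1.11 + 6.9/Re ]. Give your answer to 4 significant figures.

f ≈ 0.09482

Re = ρVD/μ = 1.09·0.0366·0.2927/1.73e-05 = 675.
Re < 2300 → laminar, so f = 64/Re = 0.09482 (roughness is irrelevant in laminar flow).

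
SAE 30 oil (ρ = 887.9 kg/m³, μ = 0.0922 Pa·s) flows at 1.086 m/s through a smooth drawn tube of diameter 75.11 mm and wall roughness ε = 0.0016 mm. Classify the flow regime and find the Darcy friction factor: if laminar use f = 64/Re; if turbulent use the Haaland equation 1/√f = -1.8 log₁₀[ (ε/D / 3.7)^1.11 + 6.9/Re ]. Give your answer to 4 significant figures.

f ≈ 0.08147

Re = ρVD/μ = 887.9·1.086·0.07511/0.0922 = 785.5.
Re < 2300 → laminar, so f = 64/Re = 0.08147 (roughness is irrelevant in laminar flow).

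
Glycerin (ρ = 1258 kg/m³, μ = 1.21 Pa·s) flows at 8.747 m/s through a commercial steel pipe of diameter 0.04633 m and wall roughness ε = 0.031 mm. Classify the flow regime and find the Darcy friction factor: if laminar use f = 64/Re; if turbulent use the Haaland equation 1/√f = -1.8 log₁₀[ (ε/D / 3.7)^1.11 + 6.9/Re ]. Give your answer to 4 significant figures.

Re = ρVD/μ = 1258·8.747·0.04633/1.21 = 421.3.
Re < 2300 → laminar, so f = 64/Re = 0.1519 (roughness is irrelevant in laminar flow).

f ≈ 0.1519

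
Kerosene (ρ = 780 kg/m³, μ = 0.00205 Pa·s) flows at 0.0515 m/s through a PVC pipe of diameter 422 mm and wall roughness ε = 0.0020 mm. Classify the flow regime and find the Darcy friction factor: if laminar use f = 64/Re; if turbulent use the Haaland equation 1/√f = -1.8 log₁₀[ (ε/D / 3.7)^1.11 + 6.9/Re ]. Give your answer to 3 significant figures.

Re = ρVD/μ = 780·0.0515·0.422/0.00205 = 8269.
Re > 4000 → turbulent. ε/D = 2e-06/0.422 = 4.74e-06; Haaland: 1/√f = -1.8 log₁₀[2.88e-07 + 0.000834] = 5.541, so f = 0.03257.

f ≈ 0.0326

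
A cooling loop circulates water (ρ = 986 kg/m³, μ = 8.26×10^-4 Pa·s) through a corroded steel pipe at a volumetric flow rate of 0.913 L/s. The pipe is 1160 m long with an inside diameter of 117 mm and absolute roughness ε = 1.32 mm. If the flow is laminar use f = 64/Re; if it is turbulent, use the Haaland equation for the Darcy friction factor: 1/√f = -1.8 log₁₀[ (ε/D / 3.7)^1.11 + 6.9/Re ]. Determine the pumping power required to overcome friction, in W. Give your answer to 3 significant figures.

Q = 0.913 L/s = 0.913/1000 = 0.000913 m³/s.
Cross-sectional area A = πD²/4 = π(0.117)²/4 = 0.01075 m²; mean velocity V = Q/A = 0.000913/0.01075 = 0.08492 m/s.
Reynolds number Re = ρVD/μ = 986 · 0.08492 · 0.117 / 0.000826 = 1.186e+04.
Re > 4000 → turbulent. Relative roughness ε/D = 0.00132/0.117 = 0.0113. Haaland: 1/√f = -1.8 log₁₀[(0.0113/3.7)^1.11 + 6.9/1.186e+04] = -1.8 log₁₀[0.00161 + 0.000582] = 4.786, so f = 0.04366.
Darcy-Weisbach: ΔP = f(L/D)(ρV²/2) = 0.04366·(1160/0.117)·(986·0.08492²/2) = 0.04366·9915·3.555 = 1539 Pa.
Pumping power P = QΔP = 0.000913·1539 = 1.405 W = 1.41 W.

P ≈ 1.41 W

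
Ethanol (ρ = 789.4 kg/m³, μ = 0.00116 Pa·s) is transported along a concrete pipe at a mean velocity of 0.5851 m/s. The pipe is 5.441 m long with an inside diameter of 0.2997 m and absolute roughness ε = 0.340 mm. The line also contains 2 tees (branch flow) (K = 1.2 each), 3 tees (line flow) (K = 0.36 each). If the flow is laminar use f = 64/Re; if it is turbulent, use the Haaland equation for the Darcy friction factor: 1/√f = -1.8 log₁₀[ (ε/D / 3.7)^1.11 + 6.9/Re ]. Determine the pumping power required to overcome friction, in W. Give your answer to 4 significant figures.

P ≈ 21.65 W

Reynolds number Re = ρVD/μ = 789.4 · 0.5851 · 0.2997 / 0.00116 = 1.193e+05.
Re > 4000 → turbulent. Relative roughness ε/D = 0.00034/0.2997 = 0.00113. Haaland: 1/√f = -1.8 log₁₀[(0.00113/3.7)^1.11 + 6.9/1.193e+05] = -1.8 log₁₀[0.000126 + 5.78e-05] = 6.724, so f = 0.02212.
Total minor-loss coefficient ΣK = 2·1.2 + 3·0.36 = 3.48.
ΔP = [f·L/D + ΣK]·(ρV²/2) = [0.02212·5.441/0.2997 + 3.48]·(789.4·0.5851²/2) = [0.4015 + 3.48]·135.1 = 524.5 Pa.
Q = V·A = 0.5851·0.07054 = 0.04128 m³/s.
Pumping power P = QΔP = 0.04128·524.5 = 21.648 W = 21.65 W.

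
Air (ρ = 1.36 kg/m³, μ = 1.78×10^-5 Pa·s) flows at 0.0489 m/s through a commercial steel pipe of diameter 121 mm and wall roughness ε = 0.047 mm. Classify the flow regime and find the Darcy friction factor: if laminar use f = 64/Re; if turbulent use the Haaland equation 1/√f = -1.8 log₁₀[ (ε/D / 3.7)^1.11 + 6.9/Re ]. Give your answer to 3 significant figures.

Re = ρVD/μ = 1.36·0.0489·0.121/1.78e-05 = 452.1.
Re < 2300 → laminar, so f = 64/Re = 0.1416 (roughness is irrelevant in laminar flow).

f ≈ 0.142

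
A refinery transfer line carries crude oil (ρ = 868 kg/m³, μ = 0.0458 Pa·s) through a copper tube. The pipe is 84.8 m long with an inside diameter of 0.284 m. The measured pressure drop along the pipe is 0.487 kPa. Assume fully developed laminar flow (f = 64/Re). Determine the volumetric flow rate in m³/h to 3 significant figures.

For laminar flow, f = 64/Re with Re = ρVD/μ, so Darcy-Weisbach reduces to ΔP = 32μLV/D². Solving for V: V = ΔP·D²/(32μL) = 487·(0.284)²/(32·0.0458·84.8) = 0.316 m/s.
Check: Re = ρVD/μ = 868·0.316·0.284/0.0458 = 1701 < 2300, so the laminar assumption holds.
Q = V·A = 0.316·(π/4·0.284²) = 0.02002 m³/s = 72.1 m³/h.

Q ≈ 72.1 m³/h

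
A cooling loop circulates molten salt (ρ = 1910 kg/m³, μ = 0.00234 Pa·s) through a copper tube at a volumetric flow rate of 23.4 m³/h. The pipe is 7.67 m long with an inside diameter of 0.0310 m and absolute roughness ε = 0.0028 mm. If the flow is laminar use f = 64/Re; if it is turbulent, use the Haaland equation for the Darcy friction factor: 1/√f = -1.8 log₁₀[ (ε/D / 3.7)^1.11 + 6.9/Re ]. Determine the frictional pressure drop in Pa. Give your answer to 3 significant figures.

Q = 23.4 m³/h = 23.4/3600 = 0.0065 m³/s.
Cross-sectional area A = πD²/4 = π(0.031)²/4 = 0.0007548 m²; mean velocity V = Q/A = 0.0065/0.0007548 = 8.612 m/s.
Reynolds number Re = ρVD/μ = 1910 · 8.612 · 0.031 / 0.00234 = 2.179e+05.
Re > 4000 → turbulent. Relative roughness ε/D = 2.8e-06/0.031 = 9.03e-05. Haaland: 1/√f = -1.8 log₁₀[(9.03e-05/3.7)^1.11 + 6.9/2.179e+05] = -1.8 log₁₀[7.59e-06 + 3.17e-05] = 7.931, so f = 0.0159.
Darcy-Weisbach: ΔP = f(L/D)(ρV²/2) = 0.0159·(7.67/0.031)·(1910·8.612²/2) = 0.0159·247.4·7.083e+04 = 2.786e+05 Pa.

ΔP ≈ 279000 Pa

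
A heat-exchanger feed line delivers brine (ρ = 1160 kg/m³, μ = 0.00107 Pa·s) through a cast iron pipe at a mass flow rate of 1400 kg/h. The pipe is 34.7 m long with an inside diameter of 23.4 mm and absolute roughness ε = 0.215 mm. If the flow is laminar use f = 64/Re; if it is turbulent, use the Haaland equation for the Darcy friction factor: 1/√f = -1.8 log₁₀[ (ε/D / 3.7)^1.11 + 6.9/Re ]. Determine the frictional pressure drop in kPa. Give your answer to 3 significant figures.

ΔP ≈ 20.8 kPa

ṁ = 1400 kg/h = 1400/3600 = 0.3889 kg/s.
A = πD²/4 = π(0.0234)²/4 = 0.0004301 m²; mean velocity V = ṁ/(ρA) = 0.3889/(1160 · 0.0004301) = 0.7796 m/s.
Reynolds number Re = ρVD/μ = 1160 · 0.7796 · 0.0234 / 0.00107 = 1.978e+04.
Re > 4000 → turbulent. Relative roughness ε/D = 0.000215/0.0234 = 0.00919. Haaland: 1/√f = -1.8 log₁₀[(0.00919/3.7)^1.11 + 6.9/1.978e+04] = -1.8 log₁₀[0.00128 + 0.000349] = 5.017, so f = 0.03973.
Darcy-Weisbach: ΔP = f(L/D)(ρV²/2) = 0.03973·(34.7/0.0234)·(1160·0.7796²/2) = 0.03973·1483·352.5 = 2.077e+04 Pa.
ΔP = 2.077e+04 Pa = 20.8 kPa.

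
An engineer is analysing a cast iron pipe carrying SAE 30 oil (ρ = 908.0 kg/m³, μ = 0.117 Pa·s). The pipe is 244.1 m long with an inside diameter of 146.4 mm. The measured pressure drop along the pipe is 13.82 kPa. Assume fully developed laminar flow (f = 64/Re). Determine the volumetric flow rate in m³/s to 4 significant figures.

For laminar flow, f = 64/Re with Re = ρVD/μ, so Darcy-Weisbach reduces to ΔP = 32μLV/D². Solving for V: V = ΔP·D²/(32μL) = 1.382e+04·(0.1464)²/(32·0.117·244.1) = 0.3241 m/s.
Check: Re = ρVD/μ = 908·0.3241·0.1464/0.117 = 368.2 < 2300, so the laminar assumption holds.
Q = V·A = 0.3241·(π/4·0.1464²) = 0.005456 m³/s = 0.005456 m³/s.

Q ≈ 0.005456 m³/s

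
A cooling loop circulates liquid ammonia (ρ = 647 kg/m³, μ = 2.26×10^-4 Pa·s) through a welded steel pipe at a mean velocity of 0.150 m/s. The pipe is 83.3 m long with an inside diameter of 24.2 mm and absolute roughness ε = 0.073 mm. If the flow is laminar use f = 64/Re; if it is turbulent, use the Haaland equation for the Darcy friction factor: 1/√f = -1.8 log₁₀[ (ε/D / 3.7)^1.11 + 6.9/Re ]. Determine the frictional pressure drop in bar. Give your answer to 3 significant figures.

ΔP ≈ 0.00868 bar

Reynolds number Re = ρVD/μ = 647 · 0.15 · 0.0242 / 0.000226 = 1.039e+04.
Re > 4000 → turbulent. Relative roughness ε/D = 7.3e-05/0.0242 = 0.00302. Haaland: 1/√f = -1.8 log₁₀[(0.00302/3.7)^1.11 + 6.9/1.039e+04] = -1.8 log₁₀[0.000373 + 0.000664] = 5.372, so f = 0.03466.
Darcy-Weisbach: ΔP = f(L/D)(ρV²/2) = 0.03466·(83.3/0.0242)·(647·0.15²/2) = 0.03466·3442·7.279 = 868.3 Pa.
ΔP = 868.3 Pa = 0.00868 bar.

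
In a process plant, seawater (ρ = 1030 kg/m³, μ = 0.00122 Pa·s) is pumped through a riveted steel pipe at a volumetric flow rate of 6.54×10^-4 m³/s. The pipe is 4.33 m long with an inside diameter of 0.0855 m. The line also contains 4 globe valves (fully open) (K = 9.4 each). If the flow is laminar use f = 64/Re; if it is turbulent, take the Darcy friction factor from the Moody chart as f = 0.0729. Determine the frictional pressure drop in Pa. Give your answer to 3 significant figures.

Cross-sectional area A = πD²/4 = π(0.0855)²/4 = 0.005741 m²; mean velocity V = Q/A = 0.000654/0.005741 = 0.1139 m/s.
Reynolds number Re = ρVD/μ = 1030 · 0.1139 · 0.0855 / 0.00122 = 8222.
Re > 4000 → turbulent; use the Moody-chart value f = 0.0729.
Total minor-loss coefficient ΣK = 4·9.4 = 37.6.
ΔP = [f·L/D + ΣK]·(ρV²/2) = [0.0729·4.33/0.0855 + 37.6]·(1030·0.1139²/2) = [3.692 + 37.6]·6.682 = 275.9 Pa.

ΔP ≈ 276 Pa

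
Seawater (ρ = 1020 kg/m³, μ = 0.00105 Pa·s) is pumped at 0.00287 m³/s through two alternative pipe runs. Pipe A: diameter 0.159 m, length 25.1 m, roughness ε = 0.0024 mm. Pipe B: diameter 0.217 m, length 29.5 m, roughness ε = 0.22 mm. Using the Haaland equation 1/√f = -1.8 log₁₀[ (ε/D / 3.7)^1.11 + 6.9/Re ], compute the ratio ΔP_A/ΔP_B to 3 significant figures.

Pipe A: V = Q/A = 0.00287/0.01986 = 0.1445 m/s; Re = 2.233e+04; ε/D = 1.51e-05; Haaland → f = 0.02507; ΔP_A = f(L/D)(ρV²/2) = 42.18 Pa.
Pipe B: V = Q/A = 0.00287/0.03698 = 0.0776 m/s; Re = 1.636e+04; ε/D = 0.00101; Haaland → f = 0.02881; ΔP_B = f(L/D)(ρV²/2) = 12.03 Pa.
ΔP_A/ΔP_B = 42.18/12.03 = 3.51.

ΔP_A/ΔP_B ≈ 3.51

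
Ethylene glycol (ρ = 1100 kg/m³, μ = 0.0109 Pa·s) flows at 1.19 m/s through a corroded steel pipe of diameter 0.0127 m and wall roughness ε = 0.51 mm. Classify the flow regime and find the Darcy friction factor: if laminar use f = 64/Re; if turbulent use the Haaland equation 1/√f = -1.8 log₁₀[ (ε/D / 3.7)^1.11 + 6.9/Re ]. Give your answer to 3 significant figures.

Re = ρVD/μ = 1100·1.19·0.0127/0.0109 = 1525.
Re < 2300 → laminar, so f = 64/Re = 0.04196 (roughness is irrelevant in laminar flow).

f ≈ 0.0420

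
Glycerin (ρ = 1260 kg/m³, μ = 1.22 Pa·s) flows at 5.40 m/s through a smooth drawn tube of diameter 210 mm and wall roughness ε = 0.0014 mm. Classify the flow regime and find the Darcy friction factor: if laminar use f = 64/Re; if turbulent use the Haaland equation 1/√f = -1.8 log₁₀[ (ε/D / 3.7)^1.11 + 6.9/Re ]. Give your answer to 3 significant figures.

f ≈ 0.0546

Re = ρVD/μ = 1260·5.4·0.21/1.22 = 1171.
Re < 2300 → laminar, so f = 64/Re = 0.05465 (roughness is irrelevant in laminar flow).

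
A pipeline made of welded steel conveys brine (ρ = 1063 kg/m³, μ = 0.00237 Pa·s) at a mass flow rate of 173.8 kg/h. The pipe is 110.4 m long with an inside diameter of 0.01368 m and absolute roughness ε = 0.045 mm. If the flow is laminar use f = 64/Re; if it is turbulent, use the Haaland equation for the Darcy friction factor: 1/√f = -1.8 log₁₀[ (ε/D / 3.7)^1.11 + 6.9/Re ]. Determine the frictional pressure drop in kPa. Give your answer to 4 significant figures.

ṁ = 173.8 kg/h = 173.8/3600 = 0.04828 kg/s.
A = πD²/4 = π(0.01368)²/4 = 0.000147 m²; mean velocity V = ṁ/(ρA) = 0.04828/(1063 · 0.000147) = 0.309 m/s.
Reynolds number Re = ρVD/μ = 1063 · 0.309 · 0.01368 / 0.00237 = 1896.
Re < 2300 → laminar flow, so f = 64/Re = 64/1896 = 0.03376 (the turbulent correlation is not needed).
Darcy-Weisbach: ΔP = f(L/D)(ρV²/2) = 0.03376·(110.4/0.01368)·(1063·0.309²/2) = 0.03376·8070·50.75 = 1.382e+04 Pa.
ΔP = 1.382e+04 Pa = 13.82 kPa.

ΔP ≈ 13.82 kPa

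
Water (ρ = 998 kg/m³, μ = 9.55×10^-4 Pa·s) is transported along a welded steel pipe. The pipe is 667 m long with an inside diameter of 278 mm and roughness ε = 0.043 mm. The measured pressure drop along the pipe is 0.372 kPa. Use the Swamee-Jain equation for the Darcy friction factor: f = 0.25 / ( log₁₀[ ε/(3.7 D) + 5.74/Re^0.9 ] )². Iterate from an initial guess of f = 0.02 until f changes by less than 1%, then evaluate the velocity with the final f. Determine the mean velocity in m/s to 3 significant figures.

V ≈ 0.116 m/s

Rearranging Darcy-Weisbach: V = √(2·ΔP·D/(f·L·ρ)). With ε/D = 4.3e-05/0.278 = 0.000155, iterate starting from f = 0.02:
  f = 0.02 → V = √(2·372·0.278/(0.02·667·998)) = 0.1246 m/s; Re = ρVD/μ = 3.621e+04; f → 0.02288
  f = 0.02288 → V = 0.1165 m/s; Re = 3.386e+04; f → 0.02322
  f = 0.02322 → V = 0.1157 m/s; Re = 3.361e+04; f → 0.02325
Converged (Δf/f < 1%). With the final f = 0.02325: V = √(2·372·0.278/(0.02325·667·998)) = 0.1156 m/s.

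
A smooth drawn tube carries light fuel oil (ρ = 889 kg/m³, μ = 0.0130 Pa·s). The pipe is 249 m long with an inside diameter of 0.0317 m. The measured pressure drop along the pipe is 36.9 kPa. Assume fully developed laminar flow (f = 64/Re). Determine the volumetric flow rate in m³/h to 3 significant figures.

Q ≈ 1.02 m³/h

For laminar flow, f = 64/Re with Re = ρVD/μ, so Darcy-Weisbach reduces to ΔP = 32μLV/D². Solving for V: V = ΔP·D²/(32μL) = 3.69e+04·(0.0317)²/(32·0.013·249) = 0.358 m/s.
Check: Re = ρVD/μ = 889·0.358·0.0317/0.013 = 776 < 2300, so the laminar assumption holds.
Q = V·A = 0.358·(π/4·0.0317²) = 0.0002825 m³/s = 1.02 m³/h.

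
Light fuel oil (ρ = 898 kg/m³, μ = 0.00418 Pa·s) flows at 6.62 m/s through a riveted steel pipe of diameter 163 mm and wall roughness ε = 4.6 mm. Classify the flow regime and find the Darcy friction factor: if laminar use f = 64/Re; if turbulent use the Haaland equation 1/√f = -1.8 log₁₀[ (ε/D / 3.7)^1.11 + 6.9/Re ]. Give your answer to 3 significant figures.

f ≈ 0.0560

Re = ρVD/μ = 898·6.62·0.163/0.00418 = 2.318e+05.
Re > 4000 → turbulent. ε/D = 0.0046/0.163 = 0.0282; Haaland: 1/√f = -1.8 log₁₀[0.00446 + 2.98e-05] = 4.226, so f = 0.056.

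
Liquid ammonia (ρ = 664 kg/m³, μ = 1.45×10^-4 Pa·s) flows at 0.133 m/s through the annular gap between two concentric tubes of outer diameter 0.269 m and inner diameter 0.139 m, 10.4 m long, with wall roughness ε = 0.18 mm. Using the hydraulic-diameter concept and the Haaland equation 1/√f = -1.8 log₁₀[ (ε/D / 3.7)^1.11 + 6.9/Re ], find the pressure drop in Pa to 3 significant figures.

ΔP ≈ 11.1 Pa

Hydraulic diameter D_h = 4A/P = D_o - D_i = 0.269 - 0.139 = 0.13 m.
Re = ρVD_h/μ = 664·0.133·0.13/0.000145 = 7.918e+04.
ε/D_h = 0.00018/0.13 = 0.00138; Haaland gives 1/√f = -1.8 log₁₀[0.000157+8.71e-05] = 6.502, so f = 0.02365.
ΔP = f(L/D_h)(ρV²/2) = 0.02365·10.4/0.13·5.873 = 11.11 Pa.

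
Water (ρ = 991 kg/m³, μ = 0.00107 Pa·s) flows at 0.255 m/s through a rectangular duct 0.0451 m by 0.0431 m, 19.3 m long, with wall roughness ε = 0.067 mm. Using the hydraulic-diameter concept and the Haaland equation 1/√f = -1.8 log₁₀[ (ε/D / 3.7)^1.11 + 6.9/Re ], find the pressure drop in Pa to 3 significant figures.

Hydraulic diameter D_h = 4A/P = 4·(0.0451·0.0431)/(2·(0.0451+0.0431)) = 0.007775/0.1764 = 0.04408 m.
Re = ρVD_h/μ = 991·0.255·0.04408/0.00107 = 1.041e+04.
ε/D_h = 6.7e-05/0.04408 = 0.00152; Haaland gives 1/√f = -1.8 log₁₀[0.000174+0.000663] = 5.539, so f = 0.03259.
ΔP = f(L/D_h)(ρV²/2) = 0.03259·19.3/0.04408·32.22 = 459.8 Pa.

ΔP ≈ 460 Pa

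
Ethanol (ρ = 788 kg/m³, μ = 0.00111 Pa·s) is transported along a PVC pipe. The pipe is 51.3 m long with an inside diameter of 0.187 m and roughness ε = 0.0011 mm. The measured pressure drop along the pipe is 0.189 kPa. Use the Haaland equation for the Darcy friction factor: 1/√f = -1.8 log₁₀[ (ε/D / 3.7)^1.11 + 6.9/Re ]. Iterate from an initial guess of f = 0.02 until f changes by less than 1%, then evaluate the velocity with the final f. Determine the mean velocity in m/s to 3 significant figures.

V ≈ 0.281 m/s

Rearranging Darcy-Weisbach: V = √(2·ΔP·D/(f·L·ρ)). With ε/D = 1.1e-06/0.187 = 5.88e-06, iterate starting from f = 0.02:
  f = 0.02 → V = √(2·189·0.187/(0.02·51.3·788)) = 0.2957 m/s; Re = ρVD/μ = 3.925e+04; f → 0.0219
  f = 0.0219 → V = 0.2826 m/s; Re = 3.751e+04; f → 0.02213
  f = 0.02213 → V = 0.2811 m/s; Re = 3.732e+04; f → 0.02216
Converged (Δf/f < 1%). With the final f = 0.02216: V = √(2·189·0.187/(0.02216·51.3·788)) = 0.2809 m/s.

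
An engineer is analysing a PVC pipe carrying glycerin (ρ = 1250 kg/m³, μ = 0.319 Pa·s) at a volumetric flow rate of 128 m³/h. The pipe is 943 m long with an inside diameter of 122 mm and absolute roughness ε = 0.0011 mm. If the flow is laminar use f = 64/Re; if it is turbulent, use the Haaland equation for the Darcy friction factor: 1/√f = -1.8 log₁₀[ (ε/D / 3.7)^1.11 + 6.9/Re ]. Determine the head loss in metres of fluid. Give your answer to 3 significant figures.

h_f ≈ 160 m

Q = 128 m³/h = 128/3600 = 0.03556 m³/s.
Cross-sectional area A = πD²/4 = π(0.122)²/4 = 0.01169 m²; mean velocity V = Q/A = 0.03556/0.01169 = 3.042 m/s.
Reynolds number Re = ρVD/μ = 1250 · 3.042 · 0.122 / 0.319 = 1454.
Re < 2300 → laminar flow, so f = 64/Re = 64/1454 = 0.04402 (the turbulent correlation is not needed).
Darcy-Weisbach: ΔP = f(L/D)(ρV²/2) = 0.04402·(943/0.122)·(1250·3.042²/2) = 0.04402·7730·5782 = 1.967e+06 Pa.
Head loss h_f = ΔP/(ρg) = 1.967e+06/(1250·9.81) = 160 m.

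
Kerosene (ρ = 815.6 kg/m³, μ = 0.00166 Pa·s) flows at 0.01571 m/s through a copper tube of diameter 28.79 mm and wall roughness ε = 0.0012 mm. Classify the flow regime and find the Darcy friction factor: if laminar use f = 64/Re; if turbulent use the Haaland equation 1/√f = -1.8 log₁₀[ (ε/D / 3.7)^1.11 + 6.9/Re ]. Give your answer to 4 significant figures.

f ≈ 0.2880

Re = ρVD/μ = 815.6·0.01571·0.02879/0.00166 = 222.2.
Re < 2300 → laminar, so f = 64/Re = 0.288 (roughness is irrelevant in laminar flow).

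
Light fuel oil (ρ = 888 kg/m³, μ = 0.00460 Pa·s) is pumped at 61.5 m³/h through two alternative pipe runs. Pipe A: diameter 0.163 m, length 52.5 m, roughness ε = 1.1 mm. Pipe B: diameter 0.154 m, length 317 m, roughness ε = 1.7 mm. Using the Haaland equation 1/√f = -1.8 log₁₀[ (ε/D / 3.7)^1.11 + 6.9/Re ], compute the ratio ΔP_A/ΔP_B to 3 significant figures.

ΔP_A/ΔP_B ≈ 0.109

Pipe A: V = Q/A = 0.01708/0.02087 = 0.8187 m/s; Re = 2.576e+04; ε/D = 0.00675; Haaland → f = 0.03599; ΔP_A = f(L/D)(ρV²/2) = 3450 Pa.
Pipe B: V = Q/A = 0.01708/0.01863 = 0.9172 m/s; Re = 2.727e+04; ε/D = 0.011; Haaland → f = 0.04116; ΔP_B = f(L/D)(ρV²/2) = 3.164e+04 Pa.
ΔP_A/ΔP_B = 3450/3.164e+04 = 0.109.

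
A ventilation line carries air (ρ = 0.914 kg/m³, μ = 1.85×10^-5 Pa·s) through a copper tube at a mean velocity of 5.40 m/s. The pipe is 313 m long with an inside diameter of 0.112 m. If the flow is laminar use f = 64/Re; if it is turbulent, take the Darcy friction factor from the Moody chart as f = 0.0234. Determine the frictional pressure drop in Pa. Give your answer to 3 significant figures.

Reynolds number Re = ρVD/μ = 0.914 · 5.4 · 0.112 / 1.85e-05 = 2.988e+04.
Re > 4000 → turbulent; use the Moody-chart value f = 0.0234.
Darcy-Weisbach: ΔP = f(L/D)(ρV²/2) = 0.0234·(313/0.112)·(0.914·5.4²/2) = 0.0234·2795·13.33 = 871.5 Pa.

ΔP ≈ 871 Pa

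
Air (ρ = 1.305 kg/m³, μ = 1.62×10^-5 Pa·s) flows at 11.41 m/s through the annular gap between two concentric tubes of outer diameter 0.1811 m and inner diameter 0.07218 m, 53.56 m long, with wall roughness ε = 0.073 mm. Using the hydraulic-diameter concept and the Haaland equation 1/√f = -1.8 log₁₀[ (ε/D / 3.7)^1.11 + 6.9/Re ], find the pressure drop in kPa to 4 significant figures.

Hydraulic diameter D_h = 4A/P = D_o - D_i = 0.1811 - 0.07218 = 0.1089 m.
Re = ρVD_h/μ = 1.305·11.41·0.1089/1.62e-05 = 1.001e+05.
ε/D_h = 7.3e-05/0.1089 = 0.00067; Haaland gives 1/√f = -1.8 log₁₀[7.02e-05+6.89e-05] = 6.942, so f = 0.02075.
ΔP = f(L/D_h)(ρV²/2) = 0.02075·53.56/0.1089·84.95 = 866.8 Pa.
ΔP = 0.8668 kPa.

ΔP ≈ 0.8668 kPa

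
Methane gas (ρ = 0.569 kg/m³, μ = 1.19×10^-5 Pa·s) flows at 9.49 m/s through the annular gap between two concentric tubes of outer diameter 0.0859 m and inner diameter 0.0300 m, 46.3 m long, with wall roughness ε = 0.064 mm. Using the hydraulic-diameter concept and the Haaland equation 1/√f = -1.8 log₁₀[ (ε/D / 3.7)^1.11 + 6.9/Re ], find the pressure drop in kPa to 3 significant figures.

Hydraulic diameter D_h = 4A/P = D_o - D_i = 0.0859 - 0.03 = 0.0559 m.
Re = ρVD_h/μ = 0.569·9.49·0.0559/1.19e-05 = 2.537e+04.
ε/D_h = 6.4e-05/0.0559 = 0.00114; Haaland gives 1/√f = -1.8 log₁₀[0.000127+0.000272] = 6.118, so f = 0.02672.
ΔP = f(L/D_h)(ρV²/2) = 0.02672·46.3/0.0559·25.62 = 567 Pa.
ΔP = 0.567 kPa.

ΔP ≈ 0.567 kPa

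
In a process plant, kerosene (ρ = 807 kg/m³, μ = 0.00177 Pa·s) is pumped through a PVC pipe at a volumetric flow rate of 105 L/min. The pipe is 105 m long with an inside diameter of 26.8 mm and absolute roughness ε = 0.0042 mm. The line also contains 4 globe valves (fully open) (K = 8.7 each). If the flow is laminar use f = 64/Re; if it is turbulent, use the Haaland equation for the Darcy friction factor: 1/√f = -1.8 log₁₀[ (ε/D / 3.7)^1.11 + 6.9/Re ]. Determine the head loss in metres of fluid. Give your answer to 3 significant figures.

Q = 105 L/min = 105/60000 = 0.00175 m³/s.
Cross-sectional area A = πD²/4 = π(0.0268)²/4 = 0.0005641 m²; mean velocity V = Q/A = 0.00175/0.0005641 = 3.102 m/s.
Reynolds number Re = ρVD/μ = 807 · 3.102 · 0.0268 / 0.00177 = 3.791e+04.
Re > 4000 → turbulent. Relative roughness ε/D = 4.2e-06/0.0268 = 0.000157. Haaland: 1/√f = -1.8 log₁₀[(0.000157/3.7)^1.11 + 6.9/3.791e+04] = -1.8 log₁₀[1.4e-05 + 0.000182] = 6.674, so f = 0.02245.
Total minor-loss coefficient ΣK = 4·8.7 = 34.8.
ΔP = [f·L/D + ΣK]·(ρV²/2) = [0.02245·105/0.0268 + 34.8]·(807·3.102²/2) = [87.96 + 34.8]·3883 = 4.767e+05 Pa.
Head loss h_f = ΔP/(ρg) = 4.767e+05/(807·9.81) = 60.2 m.

h_f ≈ 60.2 m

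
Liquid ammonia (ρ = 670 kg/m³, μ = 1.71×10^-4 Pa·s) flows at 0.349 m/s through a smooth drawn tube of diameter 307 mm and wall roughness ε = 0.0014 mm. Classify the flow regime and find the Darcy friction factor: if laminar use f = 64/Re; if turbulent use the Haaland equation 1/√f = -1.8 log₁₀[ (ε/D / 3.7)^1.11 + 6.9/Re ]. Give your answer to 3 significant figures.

Re = ρVD/μ = 670·0.349·0.307/0.000171 = 4.198e+05.
Re > 4000 → turbulent. ε/D = 1.4e-06/0.307 = 4.56e-06; Haaland: 1/√f = -1.8 log₁₀[2.76e-07 + 1.64e-05] = 8.599, so f = 0.01353.

f ≈ 0.0135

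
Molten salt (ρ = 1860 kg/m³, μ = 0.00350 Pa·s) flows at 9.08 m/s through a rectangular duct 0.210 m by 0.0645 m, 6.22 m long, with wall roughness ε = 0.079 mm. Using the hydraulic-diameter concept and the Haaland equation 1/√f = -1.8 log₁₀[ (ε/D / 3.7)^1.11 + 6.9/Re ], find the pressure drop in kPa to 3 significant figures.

ΔP ≈ 93.2 kPa

Hydraulic diameter D_h = 4A/P = 4·(0.21·0.0645)/(2·(0.21+0.0645)) = 0.05418/0.549 = 0.09869 m.
Re = ρVD_h/μ = 1860·9.08·0.09869/0.0035 = 4.762e+05.
ε/D_h = 7.9e-05/0.09869 = 0.0008; Haaland gives 1/√f = -1.8 log₁₀[8.55e-05+1.45e-05] = 7.2, so f = 0.01929.
ΔP = f(L/D_h)(ρV²/2) = 0.01929·6.22/0.09869·7.668e+04 = 9.322e+04 Pa.
ΔP = 93.2 kPa.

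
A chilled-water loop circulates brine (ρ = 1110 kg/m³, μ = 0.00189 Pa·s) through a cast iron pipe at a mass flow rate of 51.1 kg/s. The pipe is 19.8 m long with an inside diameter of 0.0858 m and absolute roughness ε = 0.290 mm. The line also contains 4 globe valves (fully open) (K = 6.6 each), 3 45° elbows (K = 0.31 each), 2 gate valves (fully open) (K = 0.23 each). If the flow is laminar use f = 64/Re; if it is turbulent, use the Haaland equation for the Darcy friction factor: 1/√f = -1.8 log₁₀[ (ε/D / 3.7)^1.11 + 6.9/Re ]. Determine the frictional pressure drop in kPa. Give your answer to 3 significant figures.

ΔP ≈ 1200 kPa

A = πD²/4 = π(0.0858)²/4 = 0.005782 m²; mean velocity V = ṁ/(ρA) = 51.1/(1110 · 0.005782) = 7.962 m/s.
Reynolds number Re = ρVD/μ = 1110 · 7.962 · 0.0858 / 0.00189 = 4.012e+05.
Re > 4000 → turbulent. Relative roughness ε/D = 0.00029/0.0858 = 0.00338. Haaland: 1/√f = -1.8 log₁₀[(0.00338/3.7)^1.11 + 6.9/4.012e+05] = -1.8 log₁₀[0.000423 + 1.72e-05] = 6.041, so f = 0.0274.
Total minor-loss coefficient ΣK = 4·6.6 + 3·0.31 + 2·0.23 = 27.8.
ΔP = [f·L/D + ΣK]·(ρV²/2) = [0.0274·19.8/0.0858 + 27.8]·(1110·7.962²/2) = [6.323 + 27.8]·3.519e+04 = 1.2e+06 Pa.
ΔP = 1.2e+06 Pa = 1200 kPa.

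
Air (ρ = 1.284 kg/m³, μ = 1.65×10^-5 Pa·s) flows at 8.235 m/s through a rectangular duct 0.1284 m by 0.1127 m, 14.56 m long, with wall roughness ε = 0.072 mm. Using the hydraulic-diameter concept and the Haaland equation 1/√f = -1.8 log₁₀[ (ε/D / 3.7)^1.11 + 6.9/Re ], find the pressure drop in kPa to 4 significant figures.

ΔP ≈ 0.1118 kPa

Hydraulic diameter D_h = 4A/P = 4·(0.1284·0.1127)/(2·(0.1284+0.1127)) = 0.05788/0.4822 = 0.12 m.
Re = ρVD_h/μ = 1.284·8.235·0.12/1.65e-05 = 7.692e+04.
ε/D_h = 7.2e-05/0.12 = 0.0006; Haaland gives 1/√f = -1.8 log₁₀[6.21e-05+8.97e-05] = 6.874, so f = 0.02116.
ΔP = f(L/D_h)(ρV²/2) = 0.02116·14.56/0.12·43.54 = 111.8 Pa.
ΔP = 0.1118 kPa.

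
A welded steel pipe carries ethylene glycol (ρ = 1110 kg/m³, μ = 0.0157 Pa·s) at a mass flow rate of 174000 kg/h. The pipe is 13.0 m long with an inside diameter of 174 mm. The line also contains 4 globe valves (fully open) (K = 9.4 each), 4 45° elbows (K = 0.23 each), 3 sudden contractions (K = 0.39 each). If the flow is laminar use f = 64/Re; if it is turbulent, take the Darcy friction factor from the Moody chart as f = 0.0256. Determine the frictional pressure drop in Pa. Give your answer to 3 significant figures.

ΔP ≈ 77400 Pa

ṁ = 174000 kg/h = 174000/3600 = 48.33 kg/s.
A = πD²/4 = π(0.174)²/4 = 0.02378 m²; mean velocity V = ṁ/(ρA) = 48.33/(1110 · 0.02378) = 1.831 m/s.
Reynolds number Re = ρVD/μ = 1110 · 1.831 · 0.174 / 0.0157 = 2.253e+04.
Re > 4000 → turbulent; use the Moody-chart value f = 0.0256.
Total minor-loss coefficient ΣK = 4·9.4 + 4·0.23 + 3·0.39 = 39.7.
ΔP = [f·L/D + ΣK]·(ρV²/2) = [0.0256·13/0.174 + 39.7]·(1110·1.831²/2) = [1.913 + 39.7]·1861 = 7.743e+04 Pa.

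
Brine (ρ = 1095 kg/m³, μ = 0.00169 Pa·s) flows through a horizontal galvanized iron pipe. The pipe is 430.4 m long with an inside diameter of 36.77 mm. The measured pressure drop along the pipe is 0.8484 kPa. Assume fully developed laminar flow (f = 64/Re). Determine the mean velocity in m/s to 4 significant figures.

V ≈ 0.04928 m/s

For laminar flow, f = 64/Re with Re = ρVD/μ, so Darcy-Weisbach reduces to ΔP = 32μLV/D². Solving for V: V = ΔP·D²/(32μL) = 848.4·(0.03677)²/(32·0.00169·430.4) = 0.04928 m/s.
Check: Re = ρVD/μ = 1095·0.04928·0.03677/0.00169 = 1174 < 2300, so the laminar assumption holds.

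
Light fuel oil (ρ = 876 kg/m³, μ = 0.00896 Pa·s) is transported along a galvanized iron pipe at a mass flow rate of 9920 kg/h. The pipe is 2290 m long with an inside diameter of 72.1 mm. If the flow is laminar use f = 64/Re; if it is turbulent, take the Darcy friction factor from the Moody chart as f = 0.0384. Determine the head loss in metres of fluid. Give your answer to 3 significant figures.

h_f ≈ 36.9 m

ṁ = 9920 kg/h = 9920/3600 = 2.756 kg/s.
A = πD²/4 = π(0.0721)²/4 = 0.004083 m²; mean velocity V = ṁ/(ρA) = 2.756/(876 · 0.004083) = 0.7705 m/s.
Reynolds number Re = ρVD/μ = 876 · 0.7705 · 0.0721 / 0.00896 = 5431.
Re > 4000 → turbulent; use the Moody-chart value f = 0.0384.
Darcy-Weisbach: ΔP = f(L/D)(ρV²/2) = 0.0384·(2290/0.0721)·(876·0.7705²/2) = 0.0384·3.176e+04·260 = 3.171e+05 Pa.
Head loss h_f = ΔP/(ρg) = 3.171e+05/(876·9.81) = 36.9 m.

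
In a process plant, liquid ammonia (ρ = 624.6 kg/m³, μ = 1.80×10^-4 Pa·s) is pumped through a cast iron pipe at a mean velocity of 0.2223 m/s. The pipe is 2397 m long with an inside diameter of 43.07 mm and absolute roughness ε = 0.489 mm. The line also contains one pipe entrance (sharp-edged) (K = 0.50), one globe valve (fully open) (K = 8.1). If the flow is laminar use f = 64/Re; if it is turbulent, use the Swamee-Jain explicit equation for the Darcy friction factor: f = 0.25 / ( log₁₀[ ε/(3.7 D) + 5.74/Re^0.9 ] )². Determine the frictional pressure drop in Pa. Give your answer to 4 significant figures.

Reynolds number Re = ρVD/μ = 624.6 · 0.2223 · 0.04307 / 0.00018 = 3.322e+04.
Re > 4000 → turbulent. Relative roughness ε/D = 0.000489/0.04307 = 0.0114. Swamee-Jain: f = 0.25/(log₁₀[0.0114/3.7 + 5.74/3.322e+04^0.9])² = 0.25/(log₁₀[0.00307 + 0.000489])² = 0.25/(-2.449)² = 0.04169.
Total minor-loss coefficient ΣK = 1·0.5 + 1·8.1 = 8.6.
ΔP = [f·L/D + ΣK]·(ρV²/2) = [0.04169·2397/0.04307 + 8.6]·(624.6·0.2223²/2) = [2320 + 8.6]·15.43 = 3.594e+04 Pa.

ΔP ≈ 35940 Pa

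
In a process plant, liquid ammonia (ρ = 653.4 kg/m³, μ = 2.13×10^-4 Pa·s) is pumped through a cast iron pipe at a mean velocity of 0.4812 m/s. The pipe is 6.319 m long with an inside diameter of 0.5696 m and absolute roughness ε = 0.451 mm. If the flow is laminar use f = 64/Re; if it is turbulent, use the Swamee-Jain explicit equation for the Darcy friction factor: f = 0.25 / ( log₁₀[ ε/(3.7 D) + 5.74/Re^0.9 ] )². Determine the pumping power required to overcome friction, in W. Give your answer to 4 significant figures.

Reynolds number Re = ρVD/μ = 653.4 · 0.4812 · 0.5696 / 0.000213 = 8.408e+05.
Re > 4000 → turbulent. Relative roughness ε/D = 0.000451/0.5696 = 0.000792. Swamee-Jain: f = 0.25/(log₁₀[0.000792/3.7 + 5.74/8.408e+05^0.9])² = 0.25/(log₁₀[0.000214 + 2.67e-05])² = 0.25/(-3.619)² = 0.01909.
Darcy-Weisbach: ΔP = f(L/D)(ρV²/2) = 0.01909·(6.319/0.5696)·(653.4·0.4812²/2) = 0.01909·11.09·75.65 = 16.02 Pa.
Q = V·A = 0.4812·0.2548 = 0.1226 m³/s.
Pumping power P = QΔP = 0.1226·16.02 = 1.9648 W = 1.965 W.

P ≈ 1.965 W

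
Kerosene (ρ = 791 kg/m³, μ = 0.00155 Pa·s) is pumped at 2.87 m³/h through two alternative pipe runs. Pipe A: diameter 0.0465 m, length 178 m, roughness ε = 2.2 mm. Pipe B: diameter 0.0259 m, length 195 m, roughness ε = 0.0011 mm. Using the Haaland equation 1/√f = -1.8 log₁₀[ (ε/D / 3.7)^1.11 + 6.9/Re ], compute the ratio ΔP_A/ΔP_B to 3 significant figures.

Pipe A: V = Q/A = 0.0007972/0.001698 = 0.4694 m/s; Re = 1.114e+04; ε/D = 0.0473; Haaland → f = 0.07212; ΔP_A = f(L/D)(ρV²/2) = 2.406e+04 Pa.
Pipe B: V = Q/A = 0.0007972/0.0005269 = 1.513 m/s; Re = 2e+04; ε/D = 4.25e-05; Haaland → f = 0.02581; ΔP_B = f(L/D)(ρV²/2) = 1.76e+05 Pa.
ΔP_A/ΔP_B = 2.406e+04/1.76e+05 = 0.137.

ΔP_A/ΔP_B ≈ 0.137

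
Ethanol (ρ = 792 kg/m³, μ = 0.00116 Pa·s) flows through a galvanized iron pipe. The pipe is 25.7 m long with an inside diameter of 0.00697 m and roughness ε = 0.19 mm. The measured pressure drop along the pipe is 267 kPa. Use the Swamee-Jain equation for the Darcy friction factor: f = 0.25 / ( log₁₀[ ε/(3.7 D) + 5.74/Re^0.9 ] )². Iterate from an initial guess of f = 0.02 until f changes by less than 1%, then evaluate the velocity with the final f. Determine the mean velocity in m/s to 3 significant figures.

Rearranging Darcy-Weisbach: V = √(2·ΔP·D/(f·L·ρ)). With ε/D = 0.00019/0.00697 = 0.0273, iterate starting from f = 0.02:
  f = 0.02 → V = √(2·2.67e+05·0.00697/(0.02·25.7·792)) = 3.024 m/s; Re = ρVD/μ = 1.439e+04; f → 0.05804
  f = 0.05804 → V = 1.775 m/s; Re = 8447; f → 0.05986
  f = 0.05986 → V = 1.748 m/s; Re = 8317; f → 0.05993
Converged (Δf/f < 1%). With the final f = 0.05993: V = √(2·2.67e+05·0.00697/(0.05993·25.7·792)) = 1.747 m/s.

V ≈ 1.75 m/s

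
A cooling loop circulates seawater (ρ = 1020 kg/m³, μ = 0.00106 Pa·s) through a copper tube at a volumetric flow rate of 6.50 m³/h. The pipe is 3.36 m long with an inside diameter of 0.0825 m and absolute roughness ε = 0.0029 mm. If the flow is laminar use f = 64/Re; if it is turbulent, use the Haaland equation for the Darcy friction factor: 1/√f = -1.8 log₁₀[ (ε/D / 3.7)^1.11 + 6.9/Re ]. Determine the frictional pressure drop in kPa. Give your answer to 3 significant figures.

ΔP ≈ 0.0569 kPa

Q = 6.50 m³/h = 6.50/3600 = 0.001806 m³/s.
Cross-sectional area A = πD²/4 = π(0.0825)²/4 = 0.005346 m²; mean velocity V = Q/A = 0.001806/0.005346 = 0.3378 m/s.
Reynolds number Re = ρVD/μ = 1020 · 0.3378 · 0.0825 / 0.00106 = 2.681e+04.
Re > 4000 → turbulent. Relative roughness ε/D = 2.9e-06/0.0825 = 3.52e-05. Haaland: 1/√f = -1.8 log₁₀[(3.52e-05/3.7)^1.11 + 6.9/2.681e+04] = -1.8 log₁₀[2.66e-06 + 0.000257] = 6.453, so f = 0.02401.
Darcy-Weisbach: ΔP = f(L/D)(ρV²/2) = 0.02401·(3.36/0.0825)·(1020·0.3378²/2) = 0.02401·40.73·58.18 = 56.9 Pa.
ΔP = 56.9 Pa = 0.0569 kPa.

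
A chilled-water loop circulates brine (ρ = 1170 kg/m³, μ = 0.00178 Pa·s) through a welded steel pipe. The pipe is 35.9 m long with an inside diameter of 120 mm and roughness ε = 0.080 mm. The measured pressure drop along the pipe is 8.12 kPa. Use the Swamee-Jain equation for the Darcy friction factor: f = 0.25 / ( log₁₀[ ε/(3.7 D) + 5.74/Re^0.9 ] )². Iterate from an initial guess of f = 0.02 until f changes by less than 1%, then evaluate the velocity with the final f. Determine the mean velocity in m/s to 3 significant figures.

Rearranging Darcy-Weisbach: V = √(2·ΔP·D/(f·L·ρ)). With ε/D = 8e-05/0.12 = 0.000667, iterate starting from f = 0.02:
  f = 0.02 → V = √(2·8120·0.12/(0.02·35.9·1170)) = 1.523 m/s; Re = ρVD/μ = 1.201e+05; f → 0.02069
  f = 0.02069 → V = 1.498 m/s; Re = 1.181e+05; f → 0.02073
Converged (Δf/f < 1%). With the final f = 0.02073: V = √(2·8120·0.12/(0.02073·35.9·1170)) = 1.496 m/s.

V ≈ 1.50 m/s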